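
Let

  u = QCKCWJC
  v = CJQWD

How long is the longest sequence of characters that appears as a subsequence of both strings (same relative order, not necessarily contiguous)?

2

Match Q (u #1, v #3), W (u #5, v #4) — 2 characters in the same relative order in both, and the DP table's final entry dp[7][5] is also 2, so no common subsequence is longer.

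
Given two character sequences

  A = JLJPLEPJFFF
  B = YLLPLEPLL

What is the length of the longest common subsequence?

One common subsequence of length 5: L [2,3] → P [4,4] → L [5,5] → E [6,6] → P [7,7]. dp[11][9] = 5 confirms this is the maximum.

5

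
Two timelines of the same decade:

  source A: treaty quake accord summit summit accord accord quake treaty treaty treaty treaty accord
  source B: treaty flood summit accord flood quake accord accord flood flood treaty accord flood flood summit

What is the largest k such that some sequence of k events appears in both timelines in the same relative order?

Match treaty at source A[1]=source B[1]; then quake at source A[2]=source B[6]; then accord at source A[3]=source B[7]; then accord at source A[6]=source B[8]; then treaty at source A[12]=source B[11]; then accord at source A[13]=source B[12] — 6 events in the same relative order in both. dp[13][15] = 6 confirms this is the maximum.

6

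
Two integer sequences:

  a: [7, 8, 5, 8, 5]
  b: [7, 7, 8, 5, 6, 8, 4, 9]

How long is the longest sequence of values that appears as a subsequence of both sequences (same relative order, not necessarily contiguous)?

4

Match 7 at a[1]=b[2], then 8 at a[2]=b[3], then 5 at a[3]=b[4], then 8 at a[4]=b[6] — 4 values in the same relative order in both. The LCS DP gives dp[5][8] = 4, so this is optimal.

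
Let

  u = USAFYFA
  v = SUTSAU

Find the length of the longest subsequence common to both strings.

Let dp[i][j] be the LCS length of the first i characters of u and the first j characters of v. dp[i][j] = dp[i-1][j-1]+1 when the i-th and j-th characters match, else max(dp[i-1][j], dp[i][j-1]).
    ·  S  U  T  S  A  U
 ·  0  0  0  0  0  0  0
 U  0  0  1  1  1  1  1
 S  0  1  1  1  2  2  2
 A  0  1  1  1  2  3  3
 F  0  1  1  1  2  3  3
 Y  0  1  1  1  2  3  3
 F  0  1  1  1  2  3  3
 A  0  1  1  1  2  3  3
dp[7][6] = 3. One LCS (by backtracking along matches): USA.

3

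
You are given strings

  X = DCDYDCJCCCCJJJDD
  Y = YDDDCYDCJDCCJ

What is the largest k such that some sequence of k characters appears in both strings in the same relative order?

9

Pick D (X #1, Y #4), C (X #2, Y #5), Y (X #4, Y #6), D (X #5, Y #7), C (X #6, Y #8), J (X #7, Y #9), C (X #10, Y #11), C (X #11, Y #12), J (X #14, Y #13); all 9 characters appear in both, in order. Since dp[16][13] = 9, nothing longer is possible.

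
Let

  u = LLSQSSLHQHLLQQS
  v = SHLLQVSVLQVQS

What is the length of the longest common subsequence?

8

Match L [1,3] → L [2,4] → Q [4,5] → S [5,7] → L [7,9] → Q [9,10] → Q [14,12] → S [15,13] — 8 characters in the same relative order in both, and the DP table's final entry dp[15][13] is also 8, so no common subsequence is longer.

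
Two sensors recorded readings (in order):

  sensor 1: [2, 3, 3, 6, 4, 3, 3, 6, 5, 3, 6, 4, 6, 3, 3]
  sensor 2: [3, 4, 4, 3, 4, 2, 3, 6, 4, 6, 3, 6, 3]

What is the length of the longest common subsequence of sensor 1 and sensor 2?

Pick 3 (sensor 1 #2, sensor 2 #1), then 3 (sensor 1 #3, sensor 2 #4), then 4 (sensor 1 #5, sensor 2 #5), then 3 (sensor 1 #10, sensor 2 #7), then 6 (sensor 1 #11, sensor 2 #8), then 4 (sensor 1 #12, sensor 2 #9), then 6 (sensor 1 #13, sensor 2 #10), then 3 (sensor 1 #14, sensor 2 #11), then 3 (sensor 1 #15, sensor 2 #13); all 9 values appear in both, in order. Since dp[15][13] = 9, nothing longer is possible.

9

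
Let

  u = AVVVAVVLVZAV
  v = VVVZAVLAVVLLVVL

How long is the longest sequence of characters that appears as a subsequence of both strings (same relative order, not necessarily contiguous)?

Taking V at u[2]=v[2]; then V at u[3]=v[3]; then V at u[4]=v[6]; then A at u[5]=v[8]; then V at u[6]=v[9]; then V at u[7]=v[10]; then L at u[8]=v[12]; then V at u[9]=v[13]; then V at u[12]=v[14] gives a common subsequence of length 9. dp[12][15] = 9 confirms this is the maximum.

9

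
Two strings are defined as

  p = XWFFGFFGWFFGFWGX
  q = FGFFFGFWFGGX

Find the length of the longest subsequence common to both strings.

Pick F at p[3]=q[1], then F at p[4]=q[3], then F at p[6]=q[4], then F at p[7]=q[5], then G at p[8]=q[6], then W at p[9]=q[8], then F at p[11]=q[9], then G at p[12]=q[10], then G at p[15]=q[11], then X at p[16]=q[12]; all 10 characters appear in both, in order, and the DP table's final entry dp[16][12] is also 10, so no common subsequence is longer.

10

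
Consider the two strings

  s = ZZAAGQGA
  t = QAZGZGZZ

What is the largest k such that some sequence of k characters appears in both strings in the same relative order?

Let dp[i][j] be the LCS length of the first i characters of s and the first j characters of t. dp[i][j] = dp[i-1][j-1]+1 when the i-th and j-th characters match, else max(dp[i-1][j], dp[i][j-1]).
    ·  Q  A  Z  G  Z  G  Z  Z
 ·  0  0  0  0  0  0  0  0  0
 Z  0  0  0  1  1  1  1  1  1
 Z  0  0  0  1  1  2  2  2  2
 A  0  0  1  1  1  2  2  2  2
 A  0  0  1  1  1  2  2  2  2
 G  0  0  1  1  2  2  3  3  3
 Q  0  1  1  1  2  2  3  3  3
 G  0  1  1  1  2  2  3  3  3
 A  0  1  2  2  2  2  3  3  3
dp[8][8] = 3. One LCS (by backtracking along matches): ZZG.

3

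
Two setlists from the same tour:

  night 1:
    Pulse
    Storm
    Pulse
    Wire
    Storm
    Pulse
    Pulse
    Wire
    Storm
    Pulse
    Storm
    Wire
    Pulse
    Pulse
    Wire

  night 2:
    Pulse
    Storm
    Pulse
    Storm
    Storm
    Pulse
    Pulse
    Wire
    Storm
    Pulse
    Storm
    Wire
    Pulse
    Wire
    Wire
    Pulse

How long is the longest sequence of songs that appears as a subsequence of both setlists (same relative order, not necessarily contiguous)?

13

Pick Pulse at night 1[1]=night 2[1], Storm at night 1[2]=night 2[2], Pulse at night 1[3]=night 2[3], Storm at night 1[5]=night 2[5], Pulse at night 1[6]=night 2[6], Pulse at night 1[7]=night 2[7], Wire at night 1[8]=night 2[8], Storm at night 1[9]=night 2[9], Pulse at night 1[10]=night 2[10], Storm at night 1[11]=night 2[11], Wire at night 1[12]=night 2[12], Pulse at night 1[13]=night 2[13], Pulse at night 1[14]=night 2[16]; all 13 songs appear in both, in order. Since dp[15][16] = 13, nothing longer is possible.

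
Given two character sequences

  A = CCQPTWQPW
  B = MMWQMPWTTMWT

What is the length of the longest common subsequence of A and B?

4

Let dp[i][j] be the LCS length of the first i characters of A and the first j characters of B. dp[i][j] = dp[i-1][j-1]+1 when the i-th and j-th characters match, else max(dp[i-1][j], dp[i][j-1]).
    ·  M  M  W  Q  M  P  W  T  T  M  W  T
 ·  0  0  0  0  0  0  0  0  0  0  0  0  0
 C  0  0  0  0  0  0  0  0  0  0  0  0  0
 C  0  0  0  0  0  0  0  0  0  0  0  0  0
 Q  0  0  0  0  1  1  1  1  1  1  1  1  1
 P  0  0  0  0  1  1  2  2  2  2  2  2  2
 T  0  0  0  0  1  1  2  2  3  3  3  3  3
 W  0  0  0  1  1  1  2  3  3  3  3  4  4
 Q  0  0  0  1  2  2  2  3  3  3  3  4  4
 P  0  0  0  1  2  2  3  3  3  3  3  4  4
 W  0  0  0  1  2  2  3  4  4  4  4  4  4
dp[9][12] = 4. One LCS (by backtracking along matches): QPTW.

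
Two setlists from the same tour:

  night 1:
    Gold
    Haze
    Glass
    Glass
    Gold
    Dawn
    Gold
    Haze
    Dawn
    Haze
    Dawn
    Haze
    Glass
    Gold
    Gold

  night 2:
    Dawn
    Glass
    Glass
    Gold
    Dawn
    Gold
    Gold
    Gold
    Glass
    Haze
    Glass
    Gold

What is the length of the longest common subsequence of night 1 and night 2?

8

Pick Glass at night 1[3]=night 2[2], Glass at night 1[4]=night 2[3], Gold at night 1[5]=night 2[4], Dawn at night 1[6]=night 2[5], Gold at night 1[7]=night 2[8], Haze at night 1[12]=night 2[10], Glass at night 1[13]=night 2[11], Gold at night 1[15]=night 2[12]; all 8 songs appear in both, in order, and the DP table's final entry dp[15][12] is also 8, so no common subsequence is longer.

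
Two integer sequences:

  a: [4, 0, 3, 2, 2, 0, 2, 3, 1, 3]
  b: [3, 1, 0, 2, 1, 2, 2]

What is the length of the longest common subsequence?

Let dp[i][j] be the LCS length of the first i values of a and the first j values of b. dp[i][j] = dp[i-1][j-1]+1 when the i-th and j-th values match, else max(dp[i-1][j], dp[i][j-1]).
    ·  3  1  0  2  1  2  2
 ·  0  0  0  0  0  0  0  0
 4  0  0  0  0  0  0  0  0
 0  0  0  0  1  1  1  1  1
 3  0  1  1  1  1  1  1  1
 2  0  1  1  1  2  2  2  2
 2  0  1  1  1  2  2  3  3
 0  0  1  1  2  2  2  3  3
 2  0  1  1  2  3  3  3  4
 3  0  1  1  2  3  3  3  4
 1  0  1  2  2  3  4  4  4
 3  0  1  2  2  3  4  4  4
dp[10][7] = 4. One LCS (by backtracking along matches): 0, 2, 2, 2.

4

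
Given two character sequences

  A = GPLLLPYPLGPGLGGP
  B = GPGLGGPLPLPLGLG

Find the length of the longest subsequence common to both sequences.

Match G [1,1], P [2,2], L [3,4], L [4,8], L [5,10], P [8,11], L [9,12], G [12,13], L [13,14], G [15,15] — 10 characters in the same relative order in both. dp[16][15] = 10 confirms this is the maximum.

10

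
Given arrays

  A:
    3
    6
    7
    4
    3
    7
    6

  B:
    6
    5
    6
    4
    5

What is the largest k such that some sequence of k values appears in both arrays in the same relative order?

Let dp[i][j] be the LCS length of the first i values of A and the first j values of B. dp[i][j] = dp[i-1][j-1]+1 when the i-th and j-th values match, else max(dp[i-1][j], dp[i][j-1]).
    ·  6  5  6  4  5
 ·  0  0  0  0  0  0
 3  0  0  0  0  0  0
 6  0  1  1  1  1  1
 7  0  1  1  1  1  1
 4  0  1  1  1  2  2
 3  0  1  1  1  2  2
 7  0  1  1  1  2  2
 6  0  1  1  2  2  2
dp[7][5] = 2. One LCS (by backtracking along matches): 6, 4.

2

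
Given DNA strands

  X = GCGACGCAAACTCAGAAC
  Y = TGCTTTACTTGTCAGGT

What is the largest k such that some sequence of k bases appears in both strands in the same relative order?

Pick G [1,2]; then C [2,3]; then A [4,7]; then C [5,8]; then G [6,11]; then T [12,12]; then C [13,13]; then A [14,14]; then G [15,16]; all 9 bases appear in both, in order, and the DP table's final entry dp[18][17] is also 9, so no common subsequence is longer.

9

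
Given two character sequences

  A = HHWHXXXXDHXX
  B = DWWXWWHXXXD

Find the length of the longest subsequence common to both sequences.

6

Taking W at A[3]=B[6], then H at A[4]=B[7], then X at A[6]=B[8], then X at A[7]=B[9], then X at A[8]=B[10], then D at A[9]=B[11] gives a common subsequence of length 6, and the DP table's final entry dp[12][11] is also 6, so no common subsequence is longer.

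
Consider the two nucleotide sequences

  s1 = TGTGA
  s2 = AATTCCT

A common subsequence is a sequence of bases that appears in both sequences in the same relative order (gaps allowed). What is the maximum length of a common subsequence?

Match T [1,4] → T [3,7] — 2 bases in the same relative order in both. dp[5][7] = 2 confirms this is the maximum.

2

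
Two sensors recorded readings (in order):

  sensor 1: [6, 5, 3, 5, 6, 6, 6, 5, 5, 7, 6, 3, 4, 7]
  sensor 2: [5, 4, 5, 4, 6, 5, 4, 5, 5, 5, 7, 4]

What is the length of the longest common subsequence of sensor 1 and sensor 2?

Pick 6 at sensor 1[1]=sensor 2[5]; then 5 at sensor 1[2]=sensor 2[6]; then 5 at sensor 1[4]=sensor 2[8]; then 5 at sensor 1[8]=sensor 2[9]; then 5 at sensor 1[9]=sensor 2[10]; then 7 at sensor 1[10]=sensor 2[11]; then 4 at sensor 1[13]=sensor 2[12]; all 7 values appear in both, in order. Since dp[14][12] = 7, nothing longer is possible.

7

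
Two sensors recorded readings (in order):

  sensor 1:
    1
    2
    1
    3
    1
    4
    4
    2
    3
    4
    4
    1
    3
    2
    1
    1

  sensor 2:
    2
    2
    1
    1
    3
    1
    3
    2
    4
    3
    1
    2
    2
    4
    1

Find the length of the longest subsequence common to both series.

9

Taking 1 [1,3], then 1 [3,4], then 3 [4,5], then 1 [5,6], then 4 [7,9], then 3 [9,10], then 1 [12,11], then 2 [14,13], then 1 [16,15] gives a common subsequence of length 9. dp[16][15] = 9 confirms this is the maximum.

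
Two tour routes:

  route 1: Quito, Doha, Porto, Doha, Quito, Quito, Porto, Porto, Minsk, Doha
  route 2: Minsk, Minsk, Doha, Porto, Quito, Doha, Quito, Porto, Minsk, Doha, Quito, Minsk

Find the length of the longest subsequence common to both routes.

Taking Doha (route 1 #2, route 2 #3); then Porto (route 1 #3, route 2 #4); then Doha (route 1 #4, route 2 #6); then Quito (route 1 #6, route 2 #7); then Porto (route 1 #8, route 2 #8); then Minsk (route 1 #9, route 2 #9); then Doha (route 1 #10, route 2 #10) gives a common subsequence of length 7. Since dp[10][12] = 7, nothing longer is possible.

7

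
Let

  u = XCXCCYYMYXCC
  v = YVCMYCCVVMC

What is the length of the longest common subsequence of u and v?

Match C at u[2]=v[3] → C at u[4]=v[6] → C at u[5]=v[7] → M at u[8]=v[10] → C at u[12]=v[11] — 5 characters in the same relative order in both. Since dp[12][11] = 5, nothing longer is possible.

5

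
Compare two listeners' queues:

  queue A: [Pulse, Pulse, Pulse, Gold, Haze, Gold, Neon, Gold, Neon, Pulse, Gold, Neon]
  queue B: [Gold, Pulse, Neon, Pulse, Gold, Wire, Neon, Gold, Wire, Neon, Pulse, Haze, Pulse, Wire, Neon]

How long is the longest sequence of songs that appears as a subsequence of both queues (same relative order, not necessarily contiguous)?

8

Match Pulse (queue A #1, queue B #2), Pulse (queue A #3, queue B #4), Gold (queue A #4, queue B #5), Neon (queue A #7, queue B #7), Gold (queue A #8, queue B #8), Neon (queue A #9, queue B #10), Pulse (queue A #10, queue B #13), Neon (queue A #12, queue B #15) — 8 songs in the same relative order in both, and the DP table's final entry dp[12][15] is also 8, so no common subsequence is longer.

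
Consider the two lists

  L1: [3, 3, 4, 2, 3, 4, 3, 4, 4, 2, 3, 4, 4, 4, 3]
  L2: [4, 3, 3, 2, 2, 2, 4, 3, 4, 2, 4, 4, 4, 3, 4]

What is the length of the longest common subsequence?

11

Pick 3 [1,2], 3 [2,3], 2 [4,6], 4 [6,7], 3 [7,8], 4 [9,9], 2 [10,10], 4 [12,11], 4 [13,12], 4 [14,13], 3 [15,14]; all 11 values appear in both, in order, and the DP table's final entry dp[15][15] is also 11, so no common subsequence is longer.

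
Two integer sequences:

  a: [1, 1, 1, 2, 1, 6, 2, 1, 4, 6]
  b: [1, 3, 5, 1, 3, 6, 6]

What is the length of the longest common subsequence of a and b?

4

One common subsequence of length 4: 1 (a #1, b #1), then 1 (a #2, b #4), then 6 (a #6, b #6), then 6 (a #10, b #7), and the DP table's final entry dp[10][7] is also 4, so no common subsequence is longer.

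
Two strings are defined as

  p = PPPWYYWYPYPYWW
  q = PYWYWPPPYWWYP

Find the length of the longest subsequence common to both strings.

9

Pick P at p[1]=q[1], W at p[4]=q[3], Y at p[6]=q[4], W at p[7]=q[5], P at p[9]=q[7], P at p[11]=q[8], Y at p[12]=q[9], W at p[13]=q[10], W at p[14]=q[11]; all 9 characters appear in both, in order. The LCS DP gives dp[14][13] = 9, so this is optimal.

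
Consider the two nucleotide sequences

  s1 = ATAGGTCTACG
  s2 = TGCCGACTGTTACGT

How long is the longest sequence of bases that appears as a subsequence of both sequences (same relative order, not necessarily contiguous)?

8

Match A (s1 #1, s2 #6) → T (s1 #2, s2 #8) → G (s1 #5, s2 #9) → T (s1 #6, s2 #10) → T (s1 #8, s2 #11) → A (s1 #9, s2 #12) → C (s1 #10, s2 #13) → G (s1 #11, s2 #14) — 8 bases in the same relative order in both. The LCS DP gives dp[11][15] = 8, so this is optimal.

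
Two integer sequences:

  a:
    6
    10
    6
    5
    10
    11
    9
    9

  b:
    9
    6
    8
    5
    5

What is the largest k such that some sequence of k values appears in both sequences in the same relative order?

One common subsequence of length 2: 6 at a[1]=b[2], then 5 at a[4]=b[5]. The LCS DP gives dp[8][5] = 2, so this is optimal.

2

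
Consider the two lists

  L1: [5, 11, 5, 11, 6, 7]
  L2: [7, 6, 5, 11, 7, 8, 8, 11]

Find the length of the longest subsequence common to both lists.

3

Pick 5 [1,3] → 11 [2,4] → 11 [4,8]; all 3 values appear in both, in order. The LCS DP gives dp[6][8] = 3, so this is optimal.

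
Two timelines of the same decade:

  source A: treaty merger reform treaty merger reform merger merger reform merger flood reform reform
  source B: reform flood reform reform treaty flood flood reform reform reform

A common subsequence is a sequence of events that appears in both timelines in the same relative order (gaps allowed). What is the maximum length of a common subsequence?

6

Match reform (source A #3, source B #1), reform (source A #6, source B #3), reform (source A #9, source B #4), flood (source A #11, source B #7), reform (source A #12, source B #9), reform (source A #13, source B #10) — 6 events in the same relative order in both. The LCS DP gives dp[13][10] = 6, so this is optimal.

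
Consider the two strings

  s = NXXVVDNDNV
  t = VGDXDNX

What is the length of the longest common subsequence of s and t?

4

Let dp[i][j] be the LCS length of the first i characters of s and the first j characters of t. dp[i][j] = dp[i-1][j-1]+1 when the i-th and j-th characters match, else max(dp[i-1][j], dp[i][j-1]).
    ·  V  G  D  X  D  N  X
 ·  0  0  0  0  0  0  0  0
 N  0  0  0  0  0  0  1  1
 X  0  0  0  0  1  1  1  2
 X  0  0  0  0  1  1  1  2
 V  0  1  1  1  1  1  1  2
 V  0  1  1  1  1  1  1  2
 D  0  1  1  2  2  2  2  2
 N  0  1  1  2  2  2  3  3
 D  0  1  1  2  2  3  3  3
 N  0  1  1  2  2  3  4  4
 V  0  1  1  2  2  3  4  4
dp[10][7] = 4. One LCS (by backtracking along matches): VDDN.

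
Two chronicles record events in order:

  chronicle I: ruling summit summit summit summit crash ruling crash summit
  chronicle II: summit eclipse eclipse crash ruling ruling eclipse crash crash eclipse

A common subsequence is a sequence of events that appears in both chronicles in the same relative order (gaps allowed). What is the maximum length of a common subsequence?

Taking summit (chronicle I #2, chronicle II #1) → crash (chronicle I #6, chronicle II #4) → ruling (chronicle I #7, chronicle II #6) → crash (chronicle I #8, chronicle II #9) gives a common subsequence of length 4. dp[9][10] = 4 confirms this is the maximum.

4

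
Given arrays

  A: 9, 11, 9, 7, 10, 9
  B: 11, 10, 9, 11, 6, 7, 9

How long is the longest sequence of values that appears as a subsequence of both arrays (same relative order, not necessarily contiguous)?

4

Taking 9 at A[1]=B[3]; then 11 at A[2]=B[4]; then 7 at A[4]=B[6]; then 9 at A[6]=B[7] gives a common subsequence of length 4. dp[6][7] = 4 confirms this is the maximum.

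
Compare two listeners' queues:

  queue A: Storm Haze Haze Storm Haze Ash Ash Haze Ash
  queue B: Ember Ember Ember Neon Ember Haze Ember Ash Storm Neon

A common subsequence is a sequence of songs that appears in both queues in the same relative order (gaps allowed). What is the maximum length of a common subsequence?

2

Match Haze (queue A #2, queue B #6), Storm (queue A #4, queue B #9) — 2 songs in the same relative order in both. The LCS DP gives dp[9][10] = 2, so this is optimal.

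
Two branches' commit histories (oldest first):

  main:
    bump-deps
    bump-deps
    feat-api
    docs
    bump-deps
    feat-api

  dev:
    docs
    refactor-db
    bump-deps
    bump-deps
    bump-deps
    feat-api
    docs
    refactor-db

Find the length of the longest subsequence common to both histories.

4

Match bump-deps [1,4], then bump-deps [2,5], then feat-api [3,6], then docs [4,7] — 4 commits in the same relative order in both, and the DP table's final entry dp[6][8] is also 4, so no common subsequence is longer.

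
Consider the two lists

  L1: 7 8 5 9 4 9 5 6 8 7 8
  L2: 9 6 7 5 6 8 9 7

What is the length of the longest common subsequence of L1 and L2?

Let dp[i][j] be the LCS length of the first i values of L1 and the first j values of L2. dp[i][j] = dp[i-1][j-1]+1 when the i-th and j-th values match, else max(dp[i-1][j], dp[i][j-1]).
    ·  9  6  7  5  6  8  9  7
 ·  0  0  0  0  0  0  0  0  0
 7  0  0  0  1  1  1  1  1  1
 8  0  0  0  1  1  1  2  2  2
 5  0  0  0  1  2  2  2  2  2
 9  0  1  1  1  2  2  2  3  3
 4  0  1  1  1  2  2  2  3  3
 9  0  1  1  1  2  2  2  3  3
 5  0  1  1  1  2  2  2  3  3
 6  0  1  2  2  2  3  3  3  3
 8  0  1  2  2  2  3  4  4  4
 7  0  1  2  3  3  3  4  4  5
 8  0  1  2  3  3  3  4  4  5
dp[11][8] = 5. One LCS (by backtracking along matches): 7, 5, 6, 8, 7.

5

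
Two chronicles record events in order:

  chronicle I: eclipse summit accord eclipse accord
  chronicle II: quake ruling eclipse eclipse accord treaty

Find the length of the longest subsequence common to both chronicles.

3

Pick eclipse at chronicle I[1]=chronicle II[3]; then eclipse at chronicle I[4]=chronicle II[4]; then accord at chronicle I[5]=chronicle II[5]; all 3 events appear in both, in order, and the DP table's final entry dp[5][6] is also 3, so no common subsequence is longer.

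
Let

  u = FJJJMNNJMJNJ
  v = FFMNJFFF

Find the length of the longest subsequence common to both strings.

Pick F at u[1]=v[2] → M at u[5]=v[3] → N at u[7]=v[4] → J at u[8]=v[5]; all 4 characters appear in both, in order. Since dp[12][8] = 4, nothing longer is possible.

4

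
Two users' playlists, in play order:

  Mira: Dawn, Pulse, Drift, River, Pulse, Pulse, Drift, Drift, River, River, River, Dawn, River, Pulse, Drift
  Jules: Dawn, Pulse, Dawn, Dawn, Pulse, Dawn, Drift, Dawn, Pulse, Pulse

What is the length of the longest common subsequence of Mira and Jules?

6

Match Dawn [1,1], then Pulse [2,2], then Pulse [5,5], then Drift [8,7], then Dawn [12,8], then Pulse [14,10] — 6 songs in the same relative order in both. Since dp[15][10] = 6, nothing longer is possible.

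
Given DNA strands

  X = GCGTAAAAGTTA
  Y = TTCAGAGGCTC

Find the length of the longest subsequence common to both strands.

Pick C [2,3] → G [3,5] → A [5,6] → G [9,8] → T [10,10]; all 5 bases appear in both, in order, and the DP table's final entry dp[12][11] is also 5, so no common subsequence is longer.

5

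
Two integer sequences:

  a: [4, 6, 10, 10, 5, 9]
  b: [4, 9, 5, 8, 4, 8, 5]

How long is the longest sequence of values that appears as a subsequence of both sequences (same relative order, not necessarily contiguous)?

Let dp[i][j] be the LCS length of the first i values of a and the first j values of b. dp[i][j] = dp[i-1][j-1]+1 when the i-th and j-th values match, else max(dp[i-1][j], dp[i][j-1]).
    ·  4  9  5  8  4  8  5
 ·  0  0  0  0  0  0  0  0
 4  0  1  1  1  1  1  1  1
 6  0  1  1  1  1  1  1  1
10  0  1  1  1  1  1  1  1
10  0  1  1  1  1  1  1  1
 5  0  1  1  2  2  2  2  2
 9  0  1  2  2  2  2  2  2
dp[6][7] = 2. One LCS (by backtracking along matches): 4, 5.

2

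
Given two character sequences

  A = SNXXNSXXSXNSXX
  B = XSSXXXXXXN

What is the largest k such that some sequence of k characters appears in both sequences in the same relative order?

7

Let dp[i][j] be the LCS length of the first i characters of A and the first j characters of B. dp[i][j] = dp[i-1][j-1]+1 when the i-th and j-th characters match, else max(dp[i-1][j], dp[i][j-1]).
    ·  X  S  S  X  X  X  X  X  X  N
 ·  0  0  0  0  0  0  0  0  0  0  0
 S  0  0  1  1  1  1  1  1  1  1  1
 N  0  0  1  1  1  1  1  1  1  1  2
 X  0  1  1  1  2  2  2  2  2  2  2
 X  0  1  1  1  2  3  3  3  3  3  3
 N  0  1  1  1  2  3  3  3  3  3  4
 S  0  1  2  2  2  3  3  3  3  3  4
 X  0  1  2  2  3  3  4  4  4  4  4
 X  0  1  2  2  3  4  4  5  5  5  5
 S  0  1  2  3  3  4  4  5  5  5  5
 X  0  1  2  3  4  4  5  5  6  6  6
 N  0  1  2  3  4  4  5  5  6  6  7
 S  0  1  2  3  4  4  5  5  6  6  7
 X  0  1  2  3  4  5  5  6  6  7  7
 X  0  1  2  3  4  5  6  6  7  7  7
dp[14][10] = 7. One LCS (by backtracking along matches): SXXXXXN.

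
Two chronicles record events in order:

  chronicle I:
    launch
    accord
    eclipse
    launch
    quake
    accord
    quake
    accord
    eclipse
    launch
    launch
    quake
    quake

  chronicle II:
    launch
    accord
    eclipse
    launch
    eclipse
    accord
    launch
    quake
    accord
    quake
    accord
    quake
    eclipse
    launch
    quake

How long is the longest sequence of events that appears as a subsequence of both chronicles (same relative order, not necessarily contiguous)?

11

One common subsequence of length 11: launch at chronicle I[1]=chronicle II[1] → accord at chronicle I[2]=chronicle II[2] → eclipse at chronicle I[3]=chronicle II[5] → launch at chronicle I[4]=chronicle II[7] → quake at chronicle I[5]=chronicle II[8] → accord at chronicle I[6]=chronicle II[9] → quake at chronicle I[7]=chronicle II[10] → accord at chronicle I[8]=chronicle II[11] → eclipse at chronicle I[9]=chronicle II[13] → launch at chronicle I[11]=chronicle II[14] → quake at chronicle I[13]=chronicle II[15]. dp[13][15] = 11 confirms this is the maximum.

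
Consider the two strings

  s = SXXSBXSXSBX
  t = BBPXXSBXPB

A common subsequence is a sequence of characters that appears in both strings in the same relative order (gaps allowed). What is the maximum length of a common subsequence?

6

Match X (s #2, t #4) → X (s #3, t #5) → S (s #4, t #6) → B (s #5, t #7) → X (s #6, t #8) → B (s #10, t #10) — 6 characters in the same relative order in both. Since dp[11][10] = 6, nothing longer is possible.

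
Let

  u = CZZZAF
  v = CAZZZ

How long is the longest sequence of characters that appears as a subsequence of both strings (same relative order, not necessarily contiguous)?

Let dp[i][j] be the LCS length of the first i characters of u and the first j characters of v. dp[i][j] = dp[i-1][j-1]+1 when the i-th and j-th characters match, else max(dp[i-1][j], dp[i][j-1]).
    ·  C  A  Z  Z  Z
 ·  0  0  0  0  0  0
 C  0  1  1  1  1  1
 Z  0  1  1  2  2  2
 Z  0  1  1  2  3  3
 Z  0  1  1  2  3  4
 A  0  1  2  2  3  4
 F  0  1  2  2  3  4
dp[6][5] = 4. One LCS (by backtracking along matches): CZZZ.

4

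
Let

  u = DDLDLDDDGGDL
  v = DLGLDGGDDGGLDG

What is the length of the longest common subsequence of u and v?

9

Pick D (u #2, v #1) → L (u #3, v #2) → L (u #5, v #4) → D (u #6, v #5) → D (u #7, v #8) → D (u #8, v #9) → G (u #9, v #10) → G (u #10, v #11) → D (u #11, v #13); all 9 characters appear in both, in order. The LCS DP gives dp[12][14] = 9, so this is optimal.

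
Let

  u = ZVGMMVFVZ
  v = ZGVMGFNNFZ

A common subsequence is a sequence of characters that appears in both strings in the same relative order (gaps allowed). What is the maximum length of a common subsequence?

One common subsequence of length 5: Z (u #1, v #1), then V (u #2, v #3), then G (u #3, v #5), then F (u #7, v #9), then Z (u #9, v #10). The LCS DP gives dp[9][10] = 5, so this is optimal.

5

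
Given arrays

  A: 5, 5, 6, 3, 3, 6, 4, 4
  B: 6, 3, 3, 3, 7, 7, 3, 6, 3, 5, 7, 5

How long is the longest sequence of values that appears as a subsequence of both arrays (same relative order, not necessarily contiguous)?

4

Taking 6 at A[3]=B[1], 3 at A[4]=B[4], 3 at A[5]=B[7], 6 at A[6]=B[8] gives a common subsequence of length 4. Since dp[8][12] = 4, nothing longer is possible.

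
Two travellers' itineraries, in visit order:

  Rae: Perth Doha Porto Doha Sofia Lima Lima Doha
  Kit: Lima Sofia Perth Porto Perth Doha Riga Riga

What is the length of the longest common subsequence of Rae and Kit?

Taking Perth [1,3], then Porto [3,4], then Doha [4,6] gives a common subsequence of length 3. Since dp[8][8] = 3, nothing longer is possible.

3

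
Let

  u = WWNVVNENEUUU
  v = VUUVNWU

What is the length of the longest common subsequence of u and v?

4

Match V at u[4]=v[1], V at u[5]=v[4], N at u[6]=v[5], U at u[12]=v[7] — 4 characters in the same relative order in both. Since dp[12][7] = 4, nothing longer is possible.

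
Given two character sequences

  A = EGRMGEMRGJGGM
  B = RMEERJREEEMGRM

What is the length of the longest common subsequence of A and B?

7

One common subsequence of length 7: R (A #3, B #1), then M (A #4, B #2), then E (A #6, B #4), then R (A #8, B #5), then J (A #10, B #6), then G (A #11, B #12), then M (A #13, B #14), and the DP table's final entry dp[13][14] is also 7, so no common subsequence is longer.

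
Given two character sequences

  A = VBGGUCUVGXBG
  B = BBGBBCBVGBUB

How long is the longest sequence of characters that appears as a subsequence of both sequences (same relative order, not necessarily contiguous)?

Pick B [2,2] → G [3,3] → C [6,6] → V [8,8] → G [9,9] → B [11,12]; all 6 characters appear in both, in order. dp[12][12] = 6 confirms this is the maximum.

6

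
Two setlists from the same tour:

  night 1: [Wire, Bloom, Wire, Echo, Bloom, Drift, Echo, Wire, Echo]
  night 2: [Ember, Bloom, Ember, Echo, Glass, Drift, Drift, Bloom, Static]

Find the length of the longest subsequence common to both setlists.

3

One common subsequence of length 3: Bloom (night 1 #2, night 2 #2), then Echo (night 1 #4, night 2 #4), then Bloom (night 1 #5, night 2 #8). dp[9][9] = 3 confirms this is the maximum.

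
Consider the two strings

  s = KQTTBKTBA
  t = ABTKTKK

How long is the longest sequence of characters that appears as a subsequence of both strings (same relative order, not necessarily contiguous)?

3

Let dp[i][j] be the LCS length of the first i characters of s and the first j characters of t. dp[i][j] = dp[i-1][j-1]+1 when the i-th and j-th characters match, else max(dp[i-1][j], dp[i][j-1]).
    ·  A  B  T  K  T  K  K
 ·  0  0  0  0  0  0  0  0
 K  0  0  0  0  1  1  1  1
 Q  0  0  0  0  1  1  1  1
 T  0  0  0  1  1  2  2  2
 T  0  0  0  1  1  2  2  2
 B  0  0  1  1  1  2  2  2
 K  0  0  1  1  2  2  3  3
 T  0  0  1  2  2  3  3  3
 B  0  0  1  2  2  3  3  3
 A  0  1  1  2  2  3  3  3
dp[9][7] = 3. One LCS (by backtracking along matches): KTK.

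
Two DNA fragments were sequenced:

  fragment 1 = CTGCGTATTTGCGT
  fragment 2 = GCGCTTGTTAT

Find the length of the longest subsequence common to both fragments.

Match C at fragment 1[1]=fragment 2[2]; then G at fragment 1[3]=fragment 2[3]; then C at fragment 1[4]=fragment 2[4]; then T at fragment 1[6]=fragment 2[5]; then T at fragment 1[8]=fragment 2[6]; then T at fragment 1[9]=fragment 2[8]; then T at fragment 1[10]=fragment 2[9]; then T at fragment 1[14]=fragment 2[11] — 8 bases in the same relative order in both. Since dp[14][11] = 8, nothing longer is possible.

8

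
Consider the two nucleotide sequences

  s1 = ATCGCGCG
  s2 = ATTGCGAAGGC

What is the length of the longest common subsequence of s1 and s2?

6

Let dp[i][j] be the LCS length of the first i bases of s1 and the first j bases of s2. dp[i][j] = dp[i-1][j-1]+1 when the i-th and j-th bases match, else max(dp[i-1][j], dp[i][j-1]).
    ·  A  T  T  G  C  G  A  A  G  G  C
 ·  0  0  0  0  0  0  0  0  0  0  0  0
 A  0  1  1  1  1  1  1  1  1  1  1  1
 T  0  1  2  2  2  2  2  2  2  2  2  2
 C  0  1  2  2  2  3  3  3  3  3  3  3
 G  0  1  2  2  3  3  4  4  4  4  4  4
 C  0  1  2  2  3  4  4  4  4  4  4  5
 G  0  1  2  2  3  4  5  5  5  5  5  5
 C  0  1  2  2  3  4  5  5  5  5  5  6
 G  0  1  2  2  3  4  5  5  5  6  6  6
dp[8][11] = 6. One LCS (by backtracking along matches): ATCGGC.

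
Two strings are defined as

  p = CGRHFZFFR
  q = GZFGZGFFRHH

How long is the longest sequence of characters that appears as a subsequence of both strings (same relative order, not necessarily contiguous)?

6

Let dp[i][j] be the LCS length of the first i characters of p and the first j characters of q. dp[i][j] = dp[i-1][j-1]+1 when the i-th and j-th characters match, else max(dp[i-1][j], dp[i][j-1]).
    ·  G  Z  F  G  Z  G  F  F  R  H  H
 ·  0  0  0  0  0  0  0  0  0  0  0  0
 C  0  0  0  0  0  0  0  0  0  0  0  0
 G  0  1  1  1  1  1  1  1  1  1  1  1
 R  0  1  1  1  1  1  1  1  1  2  2  2
 H  0  1  1  1  1  1  1  1  1  2  3  3
 F  0  1  1  2  2  2  2  2  2  2  3  3
 Z  0  1  2  2  2  3  3  3  3  3  3  3
 F  0  1  2  3  3  3  3  4  4  4  4  4
 F  0  1  2  3  3  3  3  4  5  5  5  5
 R  0  1  2  3  3  3  3  4  5  6  6  6
dp[9][11] = 6. One LCS (by backtracking along matches): GFZFFR.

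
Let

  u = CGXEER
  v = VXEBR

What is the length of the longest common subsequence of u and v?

3

Let dp[i][j] be the LCS length of the first i characters of u and the first j characters of v. dp[i][j] = dp[i-1][j-1]+1 when the i-th and j-th characters match, else max(dp[i-1][j], dp[i][j-1]).
    ·  V  X  E  B  R
 ·  0  0  0  0  0  0
 C  0  0  0  0  0  0
 G  0  0  0  0  0  0
 X  0  0  1  1  1  1
 E  0  0  1  2  2  2
 E  0  0  1  2  2  2
 R  0  0  1  2  2  3
dp[6][5] = 3. One LCS (by backtracking along matches): XER.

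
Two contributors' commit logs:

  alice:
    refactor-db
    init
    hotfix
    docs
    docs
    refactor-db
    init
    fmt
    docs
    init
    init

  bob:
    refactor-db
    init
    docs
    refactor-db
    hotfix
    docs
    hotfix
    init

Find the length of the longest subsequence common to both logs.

Pick refactor-db (alice #1, bob #1), init (alice #2, bob #2), docs (alice #5, bob #3), refactor-db (alice #6, bob #4), docs (alice #9, bob #6), init (alice #11, bob #8); all 6 commits appear in both, in order. The LCS DP gives dp[11][8] = 6, so this is optimal.

6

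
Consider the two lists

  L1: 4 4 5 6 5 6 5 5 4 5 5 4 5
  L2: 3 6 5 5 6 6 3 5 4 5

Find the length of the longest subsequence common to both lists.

6

Let dp[i][j] be the LCS length of the first i values of L1 and the first j values of L2. dp[i][j] = dp[i-1][j-1]+1 when the i-th and j-th values match, else max(dp[i-1][j], dp[i][j-1]).
    ·  3  6  5  5  6  6  3  5  4  5
 ·  0  0  0  0  0  0  0  0  0  0  0
 4  0  0  0  0  0  0  0  0  0  1  1
 4  0  0  0  0  0  0  0  0  0  1  1
 5  0  0  0  1  1  1  1  1  1  1  2
 6  0  0  1  1  1  2  2  2  2  2  2
 5  0  0  1  2  2  2  2  2  3  3  3
 6  0  0  1  2  2  3  3  3  3  3  3
 5  0  0  1  2  3  3  3  3  4  4  4
 5  0  0  1  2  3  3  3  3  4  4  5
 4  0  0  1  2  3  3  3  3  4  5  5
 5  0  0  1  2  3  3  3  3  4  5  6
 5  0  0  1  2  3  3  3  3  4  5  6
 4  0  0  1  2  3  3  3  3  4  5  6
 5  0  0  1  2  3  3  3  3  4  5  6
dp[13][10] = 6. One LCS (by backtracking along matches): 5, 6, 6, 5, 4, 5.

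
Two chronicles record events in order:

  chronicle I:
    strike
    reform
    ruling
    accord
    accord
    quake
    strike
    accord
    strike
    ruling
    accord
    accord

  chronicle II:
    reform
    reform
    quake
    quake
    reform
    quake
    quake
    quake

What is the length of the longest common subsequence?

One common subsequence of length 2: reform at chronicle I[2]=chronicle II[5], then quake at chronicle I[6]=chronicle II[8]. dp[12][8] = 2 confirms this is the maximum.

2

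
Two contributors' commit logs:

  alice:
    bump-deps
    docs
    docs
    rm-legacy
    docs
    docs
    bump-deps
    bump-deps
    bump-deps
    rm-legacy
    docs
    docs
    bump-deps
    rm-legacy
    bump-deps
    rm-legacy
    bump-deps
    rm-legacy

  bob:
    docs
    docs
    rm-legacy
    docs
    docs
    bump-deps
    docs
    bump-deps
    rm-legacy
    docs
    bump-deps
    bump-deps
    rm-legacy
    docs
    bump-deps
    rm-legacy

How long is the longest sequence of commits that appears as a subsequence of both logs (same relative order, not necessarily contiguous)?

14

Pick docs at alice[2]=bob[1] → docs at alice[3]=bob[2] → rm-legacy at alice[4]=bob[3] → docs at alice[5]=bob[4] → docs at alice[6]=bob[5] → bump-deps at alice[7]=bob[6] → bump-deps at alice[9]=bob[8] → rm-legacy at alice[10]=bob[9] → docs at alice[12]=bob[10] → bump-deps at alice[13]=bob[11] → bump-deps at alice[15]=bob[12] → rm-legacy at alice[16]=bob[13] → bump-deps at alice[17]=bob[15] → rm-legacy at alice[18]=bob[16]; all 14 commits appear in both, in order. dp[18][16] = 14 confirms this is the maximum.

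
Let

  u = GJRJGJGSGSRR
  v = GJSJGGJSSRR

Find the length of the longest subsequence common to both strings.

One common subsequence of length 9: G [1,1], then J [2,2], then J [4,4], then G [5,6], then J [6,7], then S [8,8], then S [10,9], then R [11,10], then R [12,11]. dp[12][11] = 9 confirms this is the maximum.

9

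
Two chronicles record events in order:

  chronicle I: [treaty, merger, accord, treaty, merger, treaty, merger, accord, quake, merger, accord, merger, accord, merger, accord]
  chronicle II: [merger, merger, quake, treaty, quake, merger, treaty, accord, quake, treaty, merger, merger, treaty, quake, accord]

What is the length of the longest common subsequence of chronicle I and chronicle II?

One common subsequence of length 9: merger at chronicle I[2]=chronicle II[2], treaty at chronicle I[4]=chronicle II[4], merger at chronicle I[5]=chronicle II[6], treaty at chronicle I[6]=chronicle II[7], accord at chronicle I[8]=chronicle II[8], quake at chronicle I[9]=chronicle II[9], merger at chronicle I[10]=chronicle II[11], merger at chronicle I[12]=chronicle II[12], accord at chronicle I[15]=chronicle II[15]. Since dp[15][15] = 9, nothing longer is possible.

9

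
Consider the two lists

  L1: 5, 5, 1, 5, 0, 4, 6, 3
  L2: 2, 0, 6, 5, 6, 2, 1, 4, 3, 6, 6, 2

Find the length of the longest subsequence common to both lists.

4

Let dp[i][j] be the LCS length of the first i values of L1 and the first j values of L2. dp[i][j] = dp[i-1][j-1]+1 when the i-th and j-th values match, else max(dp[i-1][j], dp[i][j-1]).
    ·  2  0  6  5  6  2  1  4  3  6  6  2
 ·  0  0  0  0  0  0  0  0  0  0  0  0  0
 5  0  0  0  0  1  1  1  1  1  1  1  1  1
 5  0  0  0  0  1  1  1  1  1  1  1  1  1
 1  0  0  0  0  1  1  1  2  2  2  2  2  2
 5  0  0  0  0  1  1  1  2  2  2  2  2  2
 0  0  0  1  1  1  1  1  2  2  2  2  2  2
 4  0  0  1  1  1  1  1  2  3  3  3  3  3
 6  0  0  1  2  2  2  2  2  3  3  4  4  4
 3  0  0  1  2  2  2  2  2  3  4  4  4  4
dp[8][12] = 4. One LCS (by backtracking along matches): 5, 1, 4, 6.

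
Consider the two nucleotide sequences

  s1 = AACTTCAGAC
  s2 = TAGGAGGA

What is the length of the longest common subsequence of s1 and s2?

Taking A (s1 #1, s2 #2) → A (s1 #2, s2 #5) → G (s1 #8, s2 #7) → A (s1 #9, s2 #8) gives a common subsequence of length 4, and the DP table's final entry dp[10][8] is also 4, so no common subsequence is longer.

4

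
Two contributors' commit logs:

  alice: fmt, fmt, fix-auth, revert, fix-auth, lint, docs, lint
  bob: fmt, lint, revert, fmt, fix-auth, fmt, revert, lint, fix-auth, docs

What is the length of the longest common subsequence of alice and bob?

Match fmt [1,1]; then fmt [2,4]; then fix-auth [3,5]; then revert [4,7]; then fix-auth [5,9]; then docs [7,10] — 6 commits in the same relative order in both. Since dp[8][10] = 6, nothing longer is possible.

6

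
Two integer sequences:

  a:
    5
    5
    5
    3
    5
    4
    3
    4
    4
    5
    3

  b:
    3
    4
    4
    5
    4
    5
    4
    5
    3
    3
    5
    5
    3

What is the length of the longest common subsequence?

7

Taking 5 [1,4]; then 5 [2,6]; then 5 [3,8]; then 3 [4,10]; then 5 [5,11]; then 5 [10,12]; then 3 [11,13] gives a common subsequence of length 7. The LCS DP gives dp[11][13] = 7, so this is optimal.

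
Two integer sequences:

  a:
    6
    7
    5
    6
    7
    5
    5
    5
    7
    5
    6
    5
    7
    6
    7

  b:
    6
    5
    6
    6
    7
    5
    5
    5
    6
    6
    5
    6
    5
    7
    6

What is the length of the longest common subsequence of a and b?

One common subsequence of length 12: 6 (a #1, b #1), 5 (a #3, b #2), 6 (a #4, b #4), 7 (a #5, b #5), 5 (a #6, b #6), 5 (a #7, b #7), 5 (a #8, b #8), 5 (a #10, b #11), 6 (a #11, b #12), 5 (a #12, b #13), 7 (a #13, b #14), 6 (a #14, b #15). The LCS DP gives dp[15][15] = 12, so this is optimal.

12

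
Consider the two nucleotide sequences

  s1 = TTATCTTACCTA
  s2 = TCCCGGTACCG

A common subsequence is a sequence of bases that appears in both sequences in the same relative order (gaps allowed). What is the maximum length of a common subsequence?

6

Let dp[i][j] be the LCS length of the first i bases of s1 and the first j bases of s2. dp[i][j] = dp[i-1][j-1]+1 when the i-th and j-th bases match, else max(dp[i-1][j], dp[i][j-1]).
    ·  T  C  C  C  G  G  T  A  C  C  G
 ·  0  0  0  0  0  0  0  0  0  0  0  0
 T  0  1  1  1  1  1  1  1  1  1  1  1
 T  0  1  1  1  1  1  1  2  2  2  2  2
 A  0  1  1  1  1  1  1  2  3  3  3  3
 T  0  1  1  1  1  1  1  2  3  3  3  3
 C  0  1  2  2  2  2  2  2  3  4  4  4
 T  0  1  2  2  2  2  2  3  3  4  4  4
 T  0  1  2  2  2  2  2  3  3  4  4  4
 A  0  1  2  2  2  2  2  3  4  4  4  4
 C  0  1  2  3  3  3  3  3  4  5  5  5
 C  0  1  2  3  4  4  4  4  4  5  6  6
 T  0  1  2  3  4  4  4  5  5  5  6  6
 A  0  1  2  3  4  4  4  5  6  6  6  6
dp[12][11] = 6. One LCS (by backtracking along matches): TCTACC.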